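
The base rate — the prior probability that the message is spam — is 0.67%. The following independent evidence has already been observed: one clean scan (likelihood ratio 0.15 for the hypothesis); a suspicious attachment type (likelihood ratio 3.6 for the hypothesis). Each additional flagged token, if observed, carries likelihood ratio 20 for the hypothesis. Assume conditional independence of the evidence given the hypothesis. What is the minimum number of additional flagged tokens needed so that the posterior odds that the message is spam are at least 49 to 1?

4

Prior odds = 0.0067/0.9933 = 67/9933.
Combined Bayes factor of the evidence already in hand = 0.15 × 3.6 = 0.54.
Odds after that evidence = (67/9933) × 0.54 = 603/165550.
Target odds = 49.
Need 20ⁿ ≥ 49 ÷ (603/165550) = 8111950/603.
20³ = 8000 falls short of 8111950/603 but 20⁴ = 160000 reaches it, so n = 4.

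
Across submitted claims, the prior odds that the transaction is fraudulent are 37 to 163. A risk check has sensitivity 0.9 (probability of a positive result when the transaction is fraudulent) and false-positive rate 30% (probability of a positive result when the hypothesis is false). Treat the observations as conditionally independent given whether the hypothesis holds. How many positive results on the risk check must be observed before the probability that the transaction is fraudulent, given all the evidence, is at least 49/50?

5

Prior odds = 37/163.
Likelihood ratio of a positive result = 0.9/0.3 = 3.
Target odds: 0.98 ÷ 0.02 = 49.
Need (37/163) × 3ⁿ ≥ 49, i.e. 3ⁿ ≥ 7987/37.
3⁴ = 81 falls short of 7987/37 but 3⁵ = 243 reaches it, so n = 5.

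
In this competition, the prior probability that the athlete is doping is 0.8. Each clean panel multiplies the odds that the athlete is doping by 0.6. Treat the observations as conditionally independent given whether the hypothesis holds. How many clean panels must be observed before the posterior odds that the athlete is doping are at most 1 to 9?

Prior odds: 0.8 ÷ 0.2 = 4.
Likelihood ratio per clean panel = 0.6.
Target odds = 1/9.
Need 4 × 0.6ⁿ ≤ 1/9, i.e. 0.6ⁿ ≤ 1/36.
0.6⁷ = 2187/78125 is still above 1/36 but 0.6⁸ = 6561/390625 is at or below it, so n = 8.

8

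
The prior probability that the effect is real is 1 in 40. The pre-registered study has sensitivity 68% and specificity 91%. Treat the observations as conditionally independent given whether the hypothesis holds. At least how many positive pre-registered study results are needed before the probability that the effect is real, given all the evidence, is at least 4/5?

3

Prior odds = 0.025/0.975 = 1/39.
False-positive rate = 1 − 0.91 = 0.09; likelihood ratio of a positive = 0.68/0.09 = 68/9.
Target odds: 0.8 ÷ 0.2 = 4.
Need (1/39) × (68/9)ⁿ ≥ 4, i.e. (68/9)ⁿ ≥ 156.
(68/9)² = 4624/81 falls short of 156 but (68/9)³ = 314432/729 reaches it, so n = 3.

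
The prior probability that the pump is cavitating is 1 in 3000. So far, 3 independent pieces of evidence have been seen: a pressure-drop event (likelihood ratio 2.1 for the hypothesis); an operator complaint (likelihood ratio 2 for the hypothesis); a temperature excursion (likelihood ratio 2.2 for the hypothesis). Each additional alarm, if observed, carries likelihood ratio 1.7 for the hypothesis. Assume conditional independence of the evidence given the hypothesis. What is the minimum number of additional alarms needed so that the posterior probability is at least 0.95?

Prior odds = (1/3000)/(2999/3000) = 1/2999.
Combined Bayes factor of the evidence already in hand = 2.1 × 2 × 2.2 = 9.24.
Odds after that evidence = (1/2999) × 9.24 = 231/74975.
Target odds = 0.95/0.05 = 19.
Need 1.7ⁿ ≥ 19 ÷ (231/74975) = 1424525/231.
1.7¹⁶ ≈4866.12 falls short of 1424525/231 but 1.7¹⁷ ≈8272.4 reaches it, so n = 17.

17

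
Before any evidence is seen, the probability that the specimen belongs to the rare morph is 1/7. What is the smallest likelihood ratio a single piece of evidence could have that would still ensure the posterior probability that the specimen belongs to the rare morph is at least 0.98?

294

Prior odds = (1/7)/(6/7) = 1/6.
Target odds = 0.98/0.02 = 49.
Required Bayes factor = 49 ÷ (1/6) = 294.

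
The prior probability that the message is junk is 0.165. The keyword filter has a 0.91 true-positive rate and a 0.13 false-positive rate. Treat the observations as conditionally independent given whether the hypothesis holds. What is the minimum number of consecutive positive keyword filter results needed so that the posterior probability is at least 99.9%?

5

Prior odds: 0.165 ÷ 0.835 = 33/167.
Likelihood ratio of a positive result = 0.91/0.13 = 7.
Target posterior odds = 0.999/0.001 = 999.
Need (33/167) × 7ⁿ ≥ 999, i.e. 7ⁿ ≥ 55611/11.
7⁴ = 2401 falls short of 55611/11 but 7⁵ = 16807 reaches it, so n = 5.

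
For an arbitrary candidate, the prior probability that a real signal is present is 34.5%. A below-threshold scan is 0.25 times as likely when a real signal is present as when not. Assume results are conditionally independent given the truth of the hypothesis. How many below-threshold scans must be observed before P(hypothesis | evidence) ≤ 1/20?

2

Prior odds = 0.345/0.655 = 69/131.
Likelihood ratio per below-threshold scan = 0.25.
Target odds: 0.05 ÷ 0.95 = 1/19.
Require 0.25ⁿ ≤ 1/19 ÷ (69/131) = 131/1311.
0.25¹ = 0.25 is still above 131/1311 but 0.25² = 0.0625 is at or below it, so n = 2.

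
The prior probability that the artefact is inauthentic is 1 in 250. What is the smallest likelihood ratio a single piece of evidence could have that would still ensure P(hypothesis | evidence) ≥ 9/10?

Prior odds = 0.004/0.996 = 1/249.
Target odds = 0.9/0.1 = 9.
Required Bayes factor = 9 ÷ (1/249) = 2241.

2241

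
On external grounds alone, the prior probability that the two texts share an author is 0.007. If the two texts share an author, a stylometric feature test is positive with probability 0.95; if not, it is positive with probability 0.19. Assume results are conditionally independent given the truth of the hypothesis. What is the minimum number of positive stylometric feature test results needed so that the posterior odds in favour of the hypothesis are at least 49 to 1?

Prior odds: 0.007 ÷ 0.993 = 7/993.
Likelihood ratio of a positive = 0.95/0.19 = 5.
Target odds = 49.
Need (7/993) × 5ⁿ ≥ 49, i.e. 5ⁿ ≥ 6951.
5⁵ = 3125 falls short of 6951 but 5⁶ = 15625 reaches it, so n = 6.

6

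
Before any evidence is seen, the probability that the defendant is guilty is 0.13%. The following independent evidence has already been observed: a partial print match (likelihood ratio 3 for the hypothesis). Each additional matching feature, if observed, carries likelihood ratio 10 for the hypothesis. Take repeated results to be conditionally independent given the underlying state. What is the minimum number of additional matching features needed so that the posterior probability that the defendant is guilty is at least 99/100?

5

Prior odds = 0.0013/0.9987 = 13/9987.
Bayes factor of the evidence already in hand = 3.
Odds after that evidence = (13/9987) × 3 = 13/3329.
Target odds = 0.99/0.01 = 99.
Need 10ⁿ ≥ 99 ÷ (13/3329) = 329571/13.
10⁴ = 10000 falls short of 329571/13 but 10⁵ = 100000 reaches it, so n = 5.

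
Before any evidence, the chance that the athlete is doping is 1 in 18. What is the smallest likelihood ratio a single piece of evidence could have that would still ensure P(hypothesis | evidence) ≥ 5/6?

Prior odds = (1/18)/(17/18) = 1/17.
Target odds = (5/6)/(1/6) = 5.
Required Bayes factor = 5 ÷ (1/17) = 85.

85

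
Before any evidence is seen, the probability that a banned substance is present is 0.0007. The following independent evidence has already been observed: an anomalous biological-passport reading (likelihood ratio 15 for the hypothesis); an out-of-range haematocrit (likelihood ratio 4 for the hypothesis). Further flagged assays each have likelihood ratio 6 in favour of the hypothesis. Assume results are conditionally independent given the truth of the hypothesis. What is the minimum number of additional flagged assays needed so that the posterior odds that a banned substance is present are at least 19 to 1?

Prior odds = 0.0007/0.9993 = 7/9993.
Combined Bayes factor of the evidence already in hand = 15 × 4 = 60.
Odds after that evidence = (7/9993) × 60 = 140/3331.
Target odds = 19.
Need 6ⁿ ≥ 19 ÷ (140/3331) = 63289/140.
6³ = 216 falls short of 63289/140 but 6⁴ = 1296 reaches it, so n = 4.

4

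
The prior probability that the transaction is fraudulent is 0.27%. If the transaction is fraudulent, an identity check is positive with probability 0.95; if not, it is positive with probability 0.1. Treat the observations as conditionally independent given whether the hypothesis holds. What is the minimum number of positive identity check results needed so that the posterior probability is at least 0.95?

Prior odds = 0.0027/0.9973 = 27/9973.
Likelihood ratio of a positive = 0.95/0.1 = 9.5.
Target odds: 0.95 ÷ 0.05 = 19.
Need (27/9973) × 9.5ⁿ ≥ 19, i.e. 9.5ⁿ ≥ 189487/27.
9.5³ = 857.375 falls short of 189487/27 but 9.5⁴ = 8145.0625 reaches it, so n = 4.

4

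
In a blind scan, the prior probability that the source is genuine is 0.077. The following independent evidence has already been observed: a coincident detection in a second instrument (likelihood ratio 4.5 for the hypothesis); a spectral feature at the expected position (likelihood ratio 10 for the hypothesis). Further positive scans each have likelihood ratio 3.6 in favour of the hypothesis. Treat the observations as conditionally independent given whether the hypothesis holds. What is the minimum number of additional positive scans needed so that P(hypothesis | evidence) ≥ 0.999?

5

Prior odds = 0.077/0.923 = 77/923.
Combined Bayes factor of the evidence already in hand = 4.5 × 10 = 45.
Odds after that evidence = (77/923) × 45 = 3465/923.
Target odds = 0.999/0.001 = 999.
Need 3.6ⁿ ≥ 999 ÷ (3465/923) = 102453/385.
3.6⁴ = 167.9616 falls short of 102453/385 but 3.6⁵ = 604.66176 reaches it, so n = 5.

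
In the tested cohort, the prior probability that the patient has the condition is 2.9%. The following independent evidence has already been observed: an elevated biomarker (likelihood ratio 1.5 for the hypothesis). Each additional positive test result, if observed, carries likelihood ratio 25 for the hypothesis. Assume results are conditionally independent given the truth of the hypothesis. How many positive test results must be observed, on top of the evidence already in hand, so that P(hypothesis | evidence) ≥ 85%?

2

Prior odds = 0.029/0.971 = 29/971.
Bayes factor of the evidence already in hand = 1.5.
Odds after that evidence = (29/971) × 1.5 = 87/1942.
Target odds = 0.85/0.15 = 17/3.
Need 25ⁿ ≥ 17/3 ÷ (87/1942) = 33014/261.
25¹ = 25 falls short of 33014/261 but 25² = 625 reaches it, so n = 2.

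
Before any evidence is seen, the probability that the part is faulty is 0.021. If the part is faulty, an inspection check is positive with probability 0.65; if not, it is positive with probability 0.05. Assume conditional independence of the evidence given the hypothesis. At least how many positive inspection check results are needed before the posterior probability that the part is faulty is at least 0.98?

4

Prior odds = 0.021/0.979 = 21/979.
Likelihood ratio of a positive = 0.65/0.05 = 13.
Target posterior odds = 0.98/0.02 = 49.
Need (21/979) × 13ⁿ ≥ 49, i.e. 13ⁿ ≥ 6853/3.
13³ = 2197 falls short of 6853/3 but 13⁴ = 28561 reaches it, so n = 4.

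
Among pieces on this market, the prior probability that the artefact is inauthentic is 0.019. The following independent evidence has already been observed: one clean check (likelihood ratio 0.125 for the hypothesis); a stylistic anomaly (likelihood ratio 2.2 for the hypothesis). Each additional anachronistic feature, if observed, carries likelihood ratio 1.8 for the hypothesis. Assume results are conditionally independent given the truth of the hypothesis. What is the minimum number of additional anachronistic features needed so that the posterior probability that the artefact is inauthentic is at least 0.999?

Prior odds = 0.019/0.981 = 19/981.
Combined Bayes factor of the evidence already in hand = 0.125 × 2.2 = 0.275.
Odds after that evidence = (19/981) × 0.275 = 209/39240.
Target odds = 0.999/0.001 = 999.
Need 1.8ⁿ ≥ 999 ÷ (209/39240) = 39200760/209.
1.8²⁰ ≈127482 falls short of 39200760/209 but 1.8²¹ ≈229468 reaches it, so n = 21.

21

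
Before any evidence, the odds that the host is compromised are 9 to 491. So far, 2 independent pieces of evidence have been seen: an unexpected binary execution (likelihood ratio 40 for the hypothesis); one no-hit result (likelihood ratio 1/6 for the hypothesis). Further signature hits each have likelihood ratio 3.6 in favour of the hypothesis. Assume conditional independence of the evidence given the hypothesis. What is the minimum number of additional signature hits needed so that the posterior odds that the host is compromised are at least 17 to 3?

Prior odds = 9/491.
Combined Bayes factor of the evidence already in hand = 40 × (1/6) = 20/3.
Odds after that evidence = (9/491) × 20/3 = 60/491.
Target odds = 17/3.
Need 3.6ⁿ ≥ 17/3 ÷ (60/491) = 8347/180.
3.6² = 12.96 falls short of 8347/180 but 3.6³ = 46.656 reaches it, so n = 3.

3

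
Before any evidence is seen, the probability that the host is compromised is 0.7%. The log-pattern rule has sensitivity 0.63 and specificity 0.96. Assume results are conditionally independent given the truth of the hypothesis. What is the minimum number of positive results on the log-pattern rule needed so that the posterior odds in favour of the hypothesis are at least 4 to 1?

Prior odds = 0.007/0.993 = 7/993.
False-positive rate = 1 − 0.96 = 0.04; likelihood ratio of a positive = 0.63/0.04 = 15.75.
Target odds = 4.
Require 15.75ⁿ ≥ 4 ÷ (7/993) = 3972/7.
15.75² = 248.0625 falls short of 3972/7 but 15.75³ = 3906.984375 reaches it, so n = 3.

3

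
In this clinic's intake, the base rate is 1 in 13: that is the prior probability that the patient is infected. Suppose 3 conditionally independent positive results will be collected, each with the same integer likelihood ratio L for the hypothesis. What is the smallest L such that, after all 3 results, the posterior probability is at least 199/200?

14

Prior odds = (1/13)/(12/13) = 1/12.
Target odds = 0.995/0.005 = 199.
Need L³ ≥ 199 ÷ (1/12) = 2388.
13³ = 2197 < 2388 ≤ 2744 = 14³, so L = 14.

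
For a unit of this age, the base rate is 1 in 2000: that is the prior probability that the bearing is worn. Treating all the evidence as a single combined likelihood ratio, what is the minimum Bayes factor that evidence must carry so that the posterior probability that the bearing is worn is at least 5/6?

9995

Prior odds = 0.0005/0.9995 = 1/1999.
Target odds = (5/6)/(1/6) = 5.
Required Bayes factor = 5 ÷ (1/1999) = 9995.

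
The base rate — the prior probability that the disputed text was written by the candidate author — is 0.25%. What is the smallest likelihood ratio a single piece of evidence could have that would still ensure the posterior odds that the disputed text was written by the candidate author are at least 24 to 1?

Prior odds = 0.0025/0.9975 = 1/399.
Target odds = 24.
Required Bayes factor = 24 ÷ (1/399) = 9576.

9576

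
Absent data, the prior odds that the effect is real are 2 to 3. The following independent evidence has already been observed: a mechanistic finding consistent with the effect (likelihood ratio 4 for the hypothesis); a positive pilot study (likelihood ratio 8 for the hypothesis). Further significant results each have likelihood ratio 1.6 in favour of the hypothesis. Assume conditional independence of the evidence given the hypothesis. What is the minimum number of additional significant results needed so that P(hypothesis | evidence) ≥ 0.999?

Prior odds = 2/3.
Combined Bayes factor of the evidence already in hand = 4 × 8 = 32.
Odds after that evidence = (2/3) × 32 = 64/3.
Target odds = 0.999/0.001 = 999.
Need 1.6ⁿ ≥ 999 ÷ (64/3) = 46.828125.
1.6⁸ = 16777216/390625 falls short of 46.828125 but 1.6⁹ = 134217728/1953125 reaches it, so n = 9.

9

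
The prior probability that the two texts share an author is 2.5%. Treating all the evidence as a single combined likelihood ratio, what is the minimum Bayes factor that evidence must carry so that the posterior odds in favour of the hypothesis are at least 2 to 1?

78

Prior odds = 0.025/0.975 = 1/39.
Target odds = 2.
Required Bayes factor = 2 ÷ (1/39) = 78.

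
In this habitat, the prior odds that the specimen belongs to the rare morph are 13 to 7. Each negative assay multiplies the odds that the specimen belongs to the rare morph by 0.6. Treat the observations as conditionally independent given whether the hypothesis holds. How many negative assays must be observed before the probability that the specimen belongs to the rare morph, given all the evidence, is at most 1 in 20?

Prior odds = 13/7.
Likelihood ratio per negative assay = 0.6.
Target odds: 0.05 ÷ 0.95 = 1/19.
Need (13/7) × 0.6ⁿ ≤ 1/19, i.e. 0.6ⁿ ≤ 7/247.
0.6⁶ = 729/15625 is still above 7/247 but 0.6⁷ = 2187/78125 is at or below it, so n = 7.

7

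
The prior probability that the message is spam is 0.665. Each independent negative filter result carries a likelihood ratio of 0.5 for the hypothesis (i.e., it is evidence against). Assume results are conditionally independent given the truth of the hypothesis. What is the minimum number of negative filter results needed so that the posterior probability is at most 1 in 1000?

Prior odds = 0.665/0.335 = 133/67.
Likelihood ratio per negative filter result = 0.5.
Target odds: 0.001 ÷ 0.999 = 1/999.
Need (133/67) × 0.5ⁿ ≤ 1/999, i.e. 0.5ⁿ ≤ 67/132867.
0.5¹⁰ = 1/1024 is still above 67/132867 but 0.5¹¹ = 1/2048 is at or below it, so n = 11.

11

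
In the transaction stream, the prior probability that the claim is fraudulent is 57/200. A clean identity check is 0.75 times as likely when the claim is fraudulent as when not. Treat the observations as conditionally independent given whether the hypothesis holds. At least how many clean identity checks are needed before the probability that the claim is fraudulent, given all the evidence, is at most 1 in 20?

8

Prior odds = 0.285/0.715 = 57/143.
Likelihood ratio per clean identity check = 0.75.
Target odds: 0.05 ÷ 0.95 = 1/19.
Need (57/143) × 0.75ⁿ ≤ 1/19, i.e. 0.75ⁿ ≤ 143/1083.
0.75⁷ = 2187/16384 is still above 143/1083 but 0.75⁸ = 6561/65536 is at or below it, so n = 8.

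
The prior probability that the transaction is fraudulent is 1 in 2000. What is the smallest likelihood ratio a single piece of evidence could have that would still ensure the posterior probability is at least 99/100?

197901

Prior odds = 0.0005/0.9995 = 1/1999.
Target odds = 0.99/0.01 = 99.
Required Bayes factor = 99 ÷ (1/1999) = 197901.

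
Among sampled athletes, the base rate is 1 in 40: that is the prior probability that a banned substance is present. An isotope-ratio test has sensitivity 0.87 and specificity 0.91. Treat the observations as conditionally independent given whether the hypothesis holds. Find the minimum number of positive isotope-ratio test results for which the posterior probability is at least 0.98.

4

Prior odds = 0.025/0.975 = 1/39.
False-positive rate = 1 − 0.91 = 0.09; likelihood ratio of a positive = 0.87/0.09 = 29/3.
Target odds: 0.98 ÷ 0.02 = 49.
Need (1/39) × (29/3)ⁿ ≥ 49, i.e. (29/3)ⁿ ≥ 1911.
(29/3)³ = 24389/27 falls short of 1911 but (29/3)⁴ = 707281/81 reaches it, so n = 4.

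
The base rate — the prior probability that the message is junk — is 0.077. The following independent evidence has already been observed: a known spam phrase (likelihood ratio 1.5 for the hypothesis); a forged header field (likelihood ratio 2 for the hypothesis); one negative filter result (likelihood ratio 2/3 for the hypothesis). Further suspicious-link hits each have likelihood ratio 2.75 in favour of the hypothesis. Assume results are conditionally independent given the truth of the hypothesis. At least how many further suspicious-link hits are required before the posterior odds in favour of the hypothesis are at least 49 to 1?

Prior odds = 0.077/0.923 = 77/923.
Combined Bayes factor of the evidence already in hand = 1.5 × 2 × (2/3) = 2.
Odds after that evidence = (77/923) × 2 = 154/923.
Target odds = 49.
Need 2.75ⁿ ≥ 49 ÷ (154/923) = 6461/22.
2.75⁵ = 161051/1024 falls short of 6461/22 but 2.75⁶ = 1771561/4096 reaches it, so n = 6.

6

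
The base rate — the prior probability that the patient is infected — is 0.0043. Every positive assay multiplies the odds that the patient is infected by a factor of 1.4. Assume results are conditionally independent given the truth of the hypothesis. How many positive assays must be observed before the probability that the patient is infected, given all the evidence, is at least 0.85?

22

Prior odds = 0.0043/0.9957 = 43/9957.
Likelihood ratio per positive assay = 1.4.
Target odds: 0.85 ÷ 0.15 = 17/3.
Require 1.4ⁿ ≥ 17/3 ÷ (43/9957) = 56423/43.
1.4²¹ ≈1171.36 falls short of 56423/43 but 1.4²² ≈1639.9 reaches it, so n = 22.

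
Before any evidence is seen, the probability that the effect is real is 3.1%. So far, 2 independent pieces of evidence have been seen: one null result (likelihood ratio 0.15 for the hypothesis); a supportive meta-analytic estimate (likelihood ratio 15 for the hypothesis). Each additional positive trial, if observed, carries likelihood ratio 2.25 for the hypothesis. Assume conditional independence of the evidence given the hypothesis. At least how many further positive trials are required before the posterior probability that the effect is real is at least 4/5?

Prior odds = 0.031/0.969 = 31/969.
Combined Bayes factor of the evidence already in hand = 0.15 × 15 = 2.25.
Odds after that evidence = (31/969) × 2.25 = 93/1292.
Target odds = 0.8/0.2 = 4.
Need 2.25ⁿ ≥ 4 ÷ (93/1292) = 5168/93.
2.25⁴ = 25.62890625 falls short of 5168/93 but 2.25⁵ = 59049/1024 reaches it, so n = 5.

5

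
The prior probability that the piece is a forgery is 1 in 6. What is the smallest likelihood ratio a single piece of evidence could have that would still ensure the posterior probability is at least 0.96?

Prior odds = (1/6)/(5/6) = 0.2.
Target odds = 0.96/0.04 = 24.
Required Bayes factor = 24 ÷ 0.2 = 120.

120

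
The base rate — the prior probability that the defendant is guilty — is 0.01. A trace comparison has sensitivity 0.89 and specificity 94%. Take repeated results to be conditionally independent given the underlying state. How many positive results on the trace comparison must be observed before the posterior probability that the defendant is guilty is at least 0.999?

Prior odds = 0.01/0.99 = 1/99.
False-positive rate = 1 − 0.94 = 0.06; likelihood ratio of a positive = 0.89/0.06 = 89/6.
Target odds: 0.999 ÷ 0.001 = 999.
Need (1/99) × (89/6)ⁿ ≥ 999, i.e. (89/6)ⁿ ≥ 98901.
(89/6)⁴ = 62742241/1296 falls short of 98901 but (89/6)⁵ ≈718115 reaches it, so n = 5.

5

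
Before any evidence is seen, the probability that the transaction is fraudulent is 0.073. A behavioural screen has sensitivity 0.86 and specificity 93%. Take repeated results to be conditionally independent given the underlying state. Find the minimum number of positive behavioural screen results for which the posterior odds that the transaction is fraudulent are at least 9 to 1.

Prior odds: 0.073 ÷ 0.927 = 73/927.
False-positive rate = 1 − 0.93 = 0.07; likelihood ratio of a positive = 0.86/0.07 = 86/7.
Target odds = 9.
Need (73/927) × (86/7)ⁿ ≥ 9, i.e. (86/7)ⁿ ≥ 8343/73.
(86/7)¹ = 86/7 falls short of 8343/73 but (86/7)² = 7396/49 reaches it, so n = 2.

2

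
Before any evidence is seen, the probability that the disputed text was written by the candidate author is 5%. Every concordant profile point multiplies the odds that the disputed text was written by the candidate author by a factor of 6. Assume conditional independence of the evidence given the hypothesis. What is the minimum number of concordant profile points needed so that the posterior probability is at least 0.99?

5

Prior odds: 0.05 ÷ 0.95 = 1/19.
Likelihood ratio per concordant profile point = 6.
Target posterior odds = 0.99/0.01 = 99.
Need (1/19) × 6ⁿ ≥ 99, i.e. 6ⁿ ≥ 1881.
6⁴ = 1296 falls short of 1881 but 6⁵ = 7776 reaches it, so n = 5.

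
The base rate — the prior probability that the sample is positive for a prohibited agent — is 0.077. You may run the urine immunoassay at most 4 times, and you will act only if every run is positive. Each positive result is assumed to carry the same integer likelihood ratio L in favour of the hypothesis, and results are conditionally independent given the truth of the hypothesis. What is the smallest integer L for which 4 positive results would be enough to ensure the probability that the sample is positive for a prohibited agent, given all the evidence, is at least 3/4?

3

Prior odds = 0.077/0.923 = 77/923.
Target odds = 0.75/0.25 = 3.
Need L⁴ ≥ 3 ÷ (77/923) = 2769/77.
2⁴ = 16 < 2769/77 ≤ 81 = 3⁴, so L = 3.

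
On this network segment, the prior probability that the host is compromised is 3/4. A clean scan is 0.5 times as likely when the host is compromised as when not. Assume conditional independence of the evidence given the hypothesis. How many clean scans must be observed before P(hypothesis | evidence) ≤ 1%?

9

Prior odds: 0.75 ÷ 0.25 = 3.
Likelihood ratio per clean scan = 0.5.
Target odds: 0.01 ÷ 0.99 = 1/99.
Need 3 × 0.5ⁿ ≤ 1/99, i.e. 0.5ⁿ ≤ 1/297.
0.5⁸ = 0.00390625 is still above 1/297 but 0.5⁹ = 0.001953125 is at or below it, so n = 9.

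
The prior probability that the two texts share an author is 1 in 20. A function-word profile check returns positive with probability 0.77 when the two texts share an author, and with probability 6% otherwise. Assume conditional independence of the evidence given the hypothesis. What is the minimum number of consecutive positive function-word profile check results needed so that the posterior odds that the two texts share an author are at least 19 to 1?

3

Prior odds: 0.05 ÷ 0.95 = 1/19.
Likelihood ratio of a positive result = 0.77/0.06 = 77/6.
Target odds = 19.
Require (77/6)ⁿ ≥ 19 ÷ (1/19) = 361.
(77/6)² = 5929/36 falls short of 361 but (77/6)³ = 456533/216 reaches it, so n = 3.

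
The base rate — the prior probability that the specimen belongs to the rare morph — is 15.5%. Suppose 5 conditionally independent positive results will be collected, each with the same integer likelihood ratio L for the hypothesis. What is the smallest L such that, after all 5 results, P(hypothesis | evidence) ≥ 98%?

Prior odds = 0.155/0.845 = 31/169.
Target odds = 0.98/0.02 = 49.
Need L⁵ ≥ 49 ÷ (31/169) = 8281/31.
3⁵ = 243 < 8281/31 ≤ 1024 = 4⁵, so L = 4.

4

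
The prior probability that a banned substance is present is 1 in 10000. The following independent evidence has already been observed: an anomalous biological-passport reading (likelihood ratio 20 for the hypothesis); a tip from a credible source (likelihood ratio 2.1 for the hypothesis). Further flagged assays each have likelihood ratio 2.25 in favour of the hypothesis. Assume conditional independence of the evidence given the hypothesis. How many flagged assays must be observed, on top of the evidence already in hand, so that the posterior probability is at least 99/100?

Prior odds = 0.0001/0.9999 = 1/9999.
Combined Bayes factor of the evidence already in hand = 20 × 2.1 = 42.
Odds after that evidence = (1/9999) × 42 = 14/3333.
Target odds = 0.99/0.01 = 99.
Need 2.25ⁿ ≥ 99 ÷ (14/3333) = 329967/14.
2.25¹² ≈16834.1 falls short of 329967/14 but 2.25¹³ ≈37876.8 reaches it, so n = 13.

13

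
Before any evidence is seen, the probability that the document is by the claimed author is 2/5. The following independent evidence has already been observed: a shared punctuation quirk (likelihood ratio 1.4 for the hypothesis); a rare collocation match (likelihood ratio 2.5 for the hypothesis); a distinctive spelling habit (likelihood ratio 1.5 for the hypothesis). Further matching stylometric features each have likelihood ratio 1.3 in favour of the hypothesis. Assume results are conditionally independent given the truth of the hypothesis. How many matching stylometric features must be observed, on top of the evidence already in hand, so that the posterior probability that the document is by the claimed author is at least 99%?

13

Prior odds = 0.4/0.6 = 2/3.
Combined Bayes factor of the evidence already in hand = 1.4 × 2.5 × 1.5 = 5.25.
Odds after that evidence = (2/3) × 5.25 = 3.5.
Target odds = 0.99/0.01 = 99.
Need 1.3ⁿ ≥ 99 ÷ 3.5 = 198/7.
1.3¹² ≈23.2981 falls short of 198/7 but 1.3¹³ ≈30.2875 reaches it, so n = 13.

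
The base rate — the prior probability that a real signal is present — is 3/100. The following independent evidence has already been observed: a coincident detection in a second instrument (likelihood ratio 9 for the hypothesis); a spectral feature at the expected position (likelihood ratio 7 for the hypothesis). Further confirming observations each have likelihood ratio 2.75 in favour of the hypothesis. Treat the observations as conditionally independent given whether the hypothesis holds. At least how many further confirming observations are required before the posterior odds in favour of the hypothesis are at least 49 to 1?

Prior odds = 0.03/0.97 = 3/97.
Combined Bayes factor of the evidence already in hand = 9 × 7 = 63.
Odds after that evidence = (3/97) × 63 = 189/97.
Target odds = 49.
Need 2.75ⁿ ≥ 49 ÷ (189/97) = 679/27.
2.75³ = 20.796875 falls short of 679/27 but 2.75⁴ = 57.19140625 reaches it, so n = 4.

4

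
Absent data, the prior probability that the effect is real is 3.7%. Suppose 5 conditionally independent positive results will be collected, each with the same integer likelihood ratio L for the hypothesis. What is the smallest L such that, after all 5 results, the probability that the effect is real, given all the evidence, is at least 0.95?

4

Prior odds = 0.037/0.963 = 37/963.
Target odds = 0.95/0.05 = 19.
Need L⁵ ≥ 19 ÷ (37/963) = 18297/37.
3⁵ = 243 < 18297/37 ≤ 1024 = 4⁵, so L = 4.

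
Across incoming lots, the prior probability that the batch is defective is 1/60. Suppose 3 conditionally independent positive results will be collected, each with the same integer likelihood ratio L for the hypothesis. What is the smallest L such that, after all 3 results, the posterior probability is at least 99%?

Prior odds = (1/60)/(59/60) = 1/59.
Target odds = 0.99/0.01 = 99.
Need L³ ≥ 99 ÷ (1/59) = 5841.
18³ = 5832 < 5841 ≤ 6859 = 19³, so L = 19.

19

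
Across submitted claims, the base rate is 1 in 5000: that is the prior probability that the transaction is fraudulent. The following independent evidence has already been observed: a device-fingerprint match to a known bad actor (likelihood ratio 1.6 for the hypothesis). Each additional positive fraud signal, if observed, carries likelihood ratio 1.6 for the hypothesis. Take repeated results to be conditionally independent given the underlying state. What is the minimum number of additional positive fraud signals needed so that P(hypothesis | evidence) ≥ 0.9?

Prior odds = 0.0002/0.9998 = 1/4999.
Bayes factor of the evidence already in hand = 1.6.
Odds after that evidence = (1/4999) × 1.6 = 8/24995.
Target odds = 0.9/0.1 = 9.
Need 1.6ⁿ ≥ 9 ÷ (8/24995) = 28119.375.
1.6²¹ ≈19342.8 falls short of 28119.375 but 1.6²² ≈30948.5 reaches it, so n = 22.

22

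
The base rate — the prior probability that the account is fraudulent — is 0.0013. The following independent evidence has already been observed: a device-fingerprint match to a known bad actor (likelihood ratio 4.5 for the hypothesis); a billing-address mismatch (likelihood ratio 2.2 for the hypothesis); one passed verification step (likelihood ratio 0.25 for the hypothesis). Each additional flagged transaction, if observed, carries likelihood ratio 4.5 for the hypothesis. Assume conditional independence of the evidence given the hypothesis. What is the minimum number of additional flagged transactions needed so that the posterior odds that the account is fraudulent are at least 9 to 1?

Prior odds = 0.0013/0.9987 = 13/9987.
Combined Bayes factor of the evidence already in hand = 4.5 × 2.2 × 0.25 = 2.475.
Odds after that evidence = (13/9987) × 2.475 = 429/133160.
Target odds = 9.
Need 4.5ⁿ ≥ 9 ÷ (429/133160) = 399480/143.
4.5⁵ = 1845.28125 falls short of 399480/143 but 4.5⁶ = 8303.765625 reaches it, so n = 6.

6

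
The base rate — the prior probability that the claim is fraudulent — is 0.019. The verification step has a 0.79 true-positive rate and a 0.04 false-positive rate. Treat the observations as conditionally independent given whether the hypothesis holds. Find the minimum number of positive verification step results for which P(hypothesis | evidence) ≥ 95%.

3

Prior odds: 0.019 ÷ 0.981 = 19/981.
Likelihood ratio of a positive result = 0.79/0.04 = 19.75.
Target posterior odds = 0.95/0.05 = 19.
Need (19/981) × 19.75ⁿ ≥ 19, i.e. 19.75ⁿ ≥ 981.
19.75² = 390.0625 falls short of 981 but 19.75³ = 7703.734375 reaches it, so n = 3.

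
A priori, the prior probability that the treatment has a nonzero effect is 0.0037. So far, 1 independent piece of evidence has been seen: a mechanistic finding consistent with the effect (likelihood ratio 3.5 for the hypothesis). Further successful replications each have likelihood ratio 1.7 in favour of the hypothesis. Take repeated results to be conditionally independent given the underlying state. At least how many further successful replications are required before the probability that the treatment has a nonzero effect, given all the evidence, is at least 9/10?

Prior odds = 0.0037/0.9963 = 37/9963.
Bayes factor of the evidence already in hand = 3.5.
Odds after that evidence = (37/9963) × 3.5 = 259/19926.
Target odds = 0.9/0.1 = 9.
Need 1.7ⁿ ≥ 9 ÷ (259/19926) = 179334/259.
1.7¹² ≈582.622 falls short of 179334/259 but 1.7¹³ ≈990.458 reaches it, so n = 13.

13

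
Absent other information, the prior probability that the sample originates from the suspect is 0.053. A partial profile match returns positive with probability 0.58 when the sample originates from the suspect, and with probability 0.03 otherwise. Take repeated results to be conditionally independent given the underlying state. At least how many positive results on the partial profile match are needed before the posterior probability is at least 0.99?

Prior odds: 0.053 ÷ 0.947 = 53/947.
Likelihood ratio of a positive result = 0.58/0.03 = 58/3.
Target odds: 0.99 ÷ 0.01 = 99.
Need (53/947) × (58/3)ⁿ ≥ 99, i.e. (58/3)ⁿ ≥ 93753/53.
(58/3)² = 3364/9 falls short of 93753/53 but (58/3)³ = 195112/27 reaches it, so n = 3.

3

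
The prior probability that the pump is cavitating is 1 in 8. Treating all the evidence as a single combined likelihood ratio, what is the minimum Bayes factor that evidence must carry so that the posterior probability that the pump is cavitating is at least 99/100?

693

Prior odds = 0.125/0.875 = 1/7.
Target odds = 0.99/0.01 = 99.
Required Bayes factor = 99 ÷ (1/7) = 693.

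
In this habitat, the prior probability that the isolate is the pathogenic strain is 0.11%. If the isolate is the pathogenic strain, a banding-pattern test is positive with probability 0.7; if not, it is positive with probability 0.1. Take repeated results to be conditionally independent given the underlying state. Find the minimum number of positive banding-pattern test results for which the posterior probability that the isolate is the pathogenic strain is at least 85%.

5

Prior odds = 0.0011/0.9989 = 11/9989.
Likelihood ratio of a positive = 0.7/0.1 = 7.
Target odds: 0.85 ÷ 0.15 = 17/3.
Require 7ⁿ ≥ 17/3 ÷ (11/9989) = 169813/33.
7⁴ = 2401 falls short of 169813/33 but 7⁵ = 16807 reaches it, so n = 5.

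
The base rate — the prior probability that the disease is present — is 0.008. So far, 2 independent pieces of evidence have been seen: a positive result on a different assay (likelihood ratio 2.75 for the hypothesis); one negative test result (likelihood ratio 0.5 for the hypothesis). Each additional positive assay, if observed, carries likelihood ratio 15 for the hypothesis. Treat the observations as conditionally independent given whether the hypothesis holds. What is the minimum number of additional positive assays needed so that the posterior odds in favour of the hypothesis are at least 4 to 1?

3

Prior odds = 0.008/0.992 = 1/124.
Combined Bayes factor of the evidence already in hand = 2.75 × 0.5 = 1.375.
Odds after that evidence = (1/124) × 1.375 = 11/992.
Target odds = 4.
Need 15ⁿ ≥ 4 ÷ (11/992) = 3968/11.
15² = 225 falls short of 3968/11 but 15³ = 3375 reaches it, so n = 3.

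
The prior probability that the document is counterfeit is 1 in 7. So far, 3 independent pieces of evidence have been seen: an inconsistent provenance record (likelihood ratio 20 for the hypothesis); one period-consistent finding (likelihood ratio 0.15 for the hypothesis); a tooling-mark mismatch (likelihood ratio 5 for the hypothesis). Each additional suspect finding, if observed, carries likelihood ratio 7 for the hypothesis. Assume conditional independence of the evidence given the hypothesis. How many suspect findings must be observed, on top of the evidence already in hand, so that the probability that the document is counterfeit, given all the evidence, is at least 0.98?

2

Prior odds = (1/7)/(6/7) = 1/6.
Combined Bayes factor of the evidence already in hand = 20 × 0.15 × 5 = 15.
Odds after that evidence = (1/6) × 15 = 2.5.
Target odds = 0.98/0.02 = 49.
Need 7ⁿ ≥ 49 ÷ 2.5 = 19.6.
7¹ = 7 falls short of 19.6 but 7² = 49 reaches it, so n = 2.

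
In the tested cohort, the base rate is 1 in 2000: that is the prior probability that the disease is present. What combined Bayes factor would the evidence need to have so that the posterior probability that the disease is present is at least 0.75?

Prior odds = 0.0005/0.9995 = 1/1999.
Target odds = 0.75/0.25 = 3.
Required Bayes factor = 3 ÷ (1/1999) = 5997.

5997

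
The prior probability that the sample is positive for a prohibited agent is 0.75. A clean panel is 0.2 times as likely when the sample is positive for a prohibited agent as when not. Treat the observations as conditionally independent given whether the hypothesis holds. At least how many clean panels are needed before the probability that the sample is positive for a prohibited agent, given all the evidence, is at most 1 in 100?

Prior odds = 0.75/0.25 = 3.
Likelihood ratio per clean panel = 0.2.
Target posterior odds = 0.01/0.99 = 1/99.
Need 3 × 0.2ⁿ ≤ 1/99, i.e. 0.2ⁿ ≤ 1/297.
0.2³ = 0.008 is still above 1/297 but 0.2⁴ = 0.0016 is at or below it, so n = 4.

4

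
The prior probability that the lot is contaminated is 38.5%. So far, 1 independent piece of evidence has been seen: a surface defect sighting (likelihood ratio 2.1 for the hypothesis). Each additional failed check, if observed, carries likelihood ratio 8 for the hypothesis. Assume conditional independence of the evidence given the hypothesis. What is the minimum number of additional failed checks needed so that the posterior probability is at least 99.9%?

4

Prior odds = 0.385/0.615 = 77/123.
Bayes factor of the evidence already in hand = 2.1.
Odds after that evidence = (77/123) × 2.1 = 539/410.
Target odds = 0.999/0.001 = 999.
Need 8ⁿ ≥ 999 ÷ (539/410) = 409590/539.
8³ = 512 falls short of 409590/539 but 8⁴ = 4096 reaches it, so n = 4.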